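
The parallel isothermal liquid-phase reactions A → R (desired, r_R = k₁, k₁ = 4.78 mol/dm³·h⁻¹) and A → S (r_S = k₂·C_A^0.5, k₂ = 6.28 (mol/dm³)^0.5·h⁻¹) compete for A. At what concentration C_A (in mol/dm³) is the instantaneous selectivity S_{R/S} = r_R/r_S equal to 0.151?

25.4 mol/dm³

S_{R/S} = (k₁/k₂)·C_A^-0.5 ⇒ C_A = (S·k₂/k₁)^(-2).
= (0.151×6.28/4.78)^(-2) = (0.1984)^(-2) = 25.4 mol/dm³.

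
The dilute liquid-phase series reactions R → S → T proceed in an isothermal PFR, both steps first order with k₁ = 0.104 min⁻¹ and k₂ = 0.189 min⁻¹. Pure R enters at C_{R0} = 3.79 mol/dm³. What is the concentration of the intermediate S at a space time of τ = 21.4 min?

For first-order series with pure R initially, C_S(τ) = k₁C_{R0}/(k₂−k₁)·(e^(−k₁τ) − e^(−k₂τ)).
e^(−k₁τ) = e^(−0.104×21.4) = e^(−2.226) = 0.1080; e^(−k₂τ) = e^(−4.045) = 0.01752.
C_S = 0.104×3.79/(0.189−0.104) × (0.1080−0.01752) = 4.637×0.09049 = 0.4196 mol/dm³.

0.420 mol/dm³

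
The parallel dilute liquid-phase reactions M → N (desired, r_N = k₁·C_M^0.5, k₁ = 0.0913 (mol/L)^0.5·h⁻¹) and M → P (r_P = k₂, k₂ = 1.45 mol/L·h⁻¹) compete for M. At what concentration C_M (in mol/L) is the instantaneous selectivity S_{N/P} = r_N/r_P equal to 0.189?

S_{N/P} = (k₁/k₂)·C_M^0.5 ⇒ C_M = (S·k₂/k₁)^(2).
= (0.189×1.45/0.0913)^(2) = (3.002)^(2) = 9.01 mol/L.

9.01 mol/L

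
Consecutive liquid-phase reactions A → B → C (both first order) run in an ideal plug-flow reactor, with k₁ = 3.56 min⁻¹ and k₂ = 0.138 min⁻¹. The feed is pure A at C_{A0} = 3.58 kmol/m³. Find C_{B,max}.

Evaluating C_B at τ_opt = ln(k₂/k₁)/(k₂−k₁) gives C_{B,max}/C_{A0} = (k₁/k₂)^[k₂/(k₂−k₁)].
= (3.56/0.138)^(0.138/(0.138−3.56)) = (25.80)^(-0.04033) = 0.8772.
C_{B,max} = 0.8772×3.58 = 3.14 kmol/m³.

3.14 kmol/m³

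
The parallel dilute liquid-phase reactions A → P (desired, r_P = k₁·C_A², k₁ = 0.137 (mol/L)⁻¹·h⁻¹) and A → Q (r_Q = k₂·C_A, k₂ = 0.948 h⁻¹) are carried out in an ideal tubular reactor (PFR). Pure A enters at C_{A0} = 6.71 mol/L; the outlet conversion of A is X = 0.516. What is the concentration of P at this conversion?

1.43 mol/L

C_A = C_{A0}(1−X) = 3.248 mol/L.
Along a PFR/batch, dC_Q/dC_A = −r_Q/(r_P+r_Q) = −k₂/(k₂+k₁·C_A).
Integrating from C_{A0} to C_A: C_Q = (0.948/0.137)·ln[(0.948+0.137·6.71)/(0.948+0.137·3.25)] = 6.920·ln(1.867/1.393) = 2.028 mol/L.
Then C_P = (C_{A0}−C_A) − C_Q = 3.462 − 2.028 = 1.434 mol/L.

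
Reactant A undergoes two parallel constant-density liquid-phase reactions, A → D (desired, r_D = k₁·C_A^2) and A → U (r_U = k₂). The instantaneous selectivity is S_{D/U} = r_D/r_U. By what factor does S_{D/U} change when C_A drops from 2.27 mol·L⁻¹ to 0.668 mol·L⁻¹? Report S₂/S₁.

S_{D/U} = (k₁/k₂)·C_A^2, so S₂/S₁ = (C_{A,2}/C_{A,1})^2.
= (0.668/2.27)^2 = (0.2943)^2 = 0.0866.

0.0866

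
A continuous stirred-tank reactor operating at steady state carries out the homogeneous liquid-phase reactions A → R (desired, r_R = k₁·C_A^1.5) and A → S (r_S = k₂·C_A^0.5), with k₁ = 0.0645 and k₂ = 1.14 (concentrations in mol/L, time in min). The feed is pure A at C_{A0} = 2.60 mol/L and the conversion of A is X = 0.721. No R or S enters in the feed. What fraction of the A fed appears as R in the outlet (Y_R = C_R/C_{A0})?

0.0284

Exit C_A = C_{A0}(1−X) = 2.60×0.279 = 0.7254 mol/L.
A CSTR operates uniformly at the exit composition, giving r_R = 0.03985 and r_S = 0.9709 (each k·C_A^n at C_A = 0.7254).
Fraction of consumed A going to R: r_R/(r_R+r_S) = 0.03942.
C_R = 0.03942·C_{A0}·X = 0.03942×2.60×0.721 = 0.0739 mol/L; Y_R = C_R/C_{A0} = 0.0284.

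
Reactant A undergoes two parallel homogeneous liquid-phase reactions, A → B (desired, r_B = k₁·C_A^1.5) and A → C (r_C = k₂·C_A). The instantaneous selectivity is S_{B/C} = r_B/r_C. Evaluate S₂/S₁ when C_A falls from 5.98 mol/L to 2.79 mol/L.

0.683

S_{B/C} = (k₁/k₂)·C_A^0.5, so S₂/S₁ = (C_{A,2}/C_{A,1})^0.5.
= (2.79/5.98)^0.5 = (0.4666)^0.5 = 0.683.
Selectivity toward B falls as C_A falls — high-concentration operation is favoured.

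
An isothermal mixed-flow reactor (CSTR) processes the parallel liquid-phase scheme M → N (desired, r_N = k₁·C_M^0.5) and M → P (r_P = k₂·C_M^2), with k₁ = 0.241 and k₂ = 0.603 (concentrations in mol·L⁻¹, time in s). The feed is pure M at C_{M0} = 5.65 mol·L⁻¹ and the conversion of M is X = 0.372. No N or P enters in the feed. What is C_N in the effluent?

Exit C_M = C_{M0}(1−X) = 5.65×0.628 = 3.548 mol·L⁻¹.
A CSTR operates uniformly at the exit composition, giving r_N = 0.4540 and r_P = 7.592 (each k·C_M^n at C_M = 3.548).
Fraction of consumed M going to N: r_N/(r_N+r_P) = 0.05642.
C_N = 0.05642·C_{M0}·X = 0.05642×5.65×0.372 = 0.119 mol·L⁻¹.

0.119 mol·L⁻¹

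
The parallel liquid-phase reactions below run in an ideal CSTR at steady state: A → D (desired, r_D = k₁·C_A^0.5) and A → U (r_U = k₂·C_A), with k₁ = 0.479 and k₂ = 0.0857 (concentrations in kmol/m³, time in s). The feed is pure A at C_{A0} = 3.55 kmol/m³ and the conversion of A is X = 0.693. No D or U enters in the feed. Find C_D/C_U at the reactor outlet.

Exit C_A = C_{A0}(1−X) = 3.55×0.307 = 1.090 kmol/m³.
Rates in a CSTR are evaluated at the outlet concentration: r_D = 0.479×1.090^0.5 = 0.5001, r_U = 0.0857×1.090 = 0.09340.
Overall selectivity = C_D/C_U = r_Dτ/(r_Uτ) = r_D/r_U = 5.35.

5.35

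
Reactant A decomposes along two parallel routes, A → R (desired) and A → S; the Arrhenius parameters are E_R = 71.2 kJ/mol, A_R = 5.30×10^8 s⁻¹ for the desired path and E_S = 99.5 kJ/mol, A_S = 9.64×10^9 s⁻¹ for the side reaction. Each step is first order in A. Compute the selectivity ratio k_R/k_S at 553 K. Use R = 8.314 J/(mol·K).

With equal orders, S_{R/S} = k_R/k_S = (A_R/A_S)·exp[(E_S−E_R)/(RT)].
(E_S−E_R)/(RT) = (99.5−71.2)×10³/(8.314×553) = 28300/4598 = 6.155.
k_R/k_S = (5.30×10^8/9.64×10^9)·exp(6.155) = 0.05498 × 471.2 = 25.9.

25.9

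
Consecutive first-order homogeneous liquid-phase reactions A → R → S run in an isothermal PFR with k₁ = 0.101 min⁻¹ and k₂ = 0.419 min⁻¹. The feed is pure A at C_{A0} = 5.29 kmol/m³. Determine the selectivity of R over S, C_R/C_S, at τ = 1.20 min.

For first-order series with pure A initially, C_R(τ) = k₁C_{A0}/(k₂−k₁)·(e^(−k₁τ) − e^(−k₂τ)).
e^(−k₁τ) = e^(−0.101×1.20) = e^(−0.1212) = 0.8859; e^(−k₂τ) = e^(−0.5028) = 0.6048.
C_R = 0.101×5.29/(0.419−0.101) × (0.8859−0.6048) = 1.680×0.2810 = 0.4722 kmol/m³.
C_A = C_{A0}e^(−k₁τ) = 4.686 kmol/m³, so C_S = C_{A0}−C_A−C_R = 0.1317 kmol/m³; C_R/C_S = 3.59.

3.59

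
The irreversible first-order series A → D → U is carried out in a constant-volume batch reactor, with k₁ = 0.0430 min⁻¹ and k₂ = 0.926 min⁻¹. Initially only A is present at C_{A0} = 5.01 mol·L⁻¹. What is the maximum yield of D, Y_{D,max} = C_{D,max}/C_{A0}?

0.0400

At the optimum, C_{D,max}/C_{A0} = (k₁/k₂)^[k₂/(k₂−k₁)].
= (0.0430/0.926)^(0.926/(0.926−0.0430)) = (0.04644)^(1.049) = 0.03999.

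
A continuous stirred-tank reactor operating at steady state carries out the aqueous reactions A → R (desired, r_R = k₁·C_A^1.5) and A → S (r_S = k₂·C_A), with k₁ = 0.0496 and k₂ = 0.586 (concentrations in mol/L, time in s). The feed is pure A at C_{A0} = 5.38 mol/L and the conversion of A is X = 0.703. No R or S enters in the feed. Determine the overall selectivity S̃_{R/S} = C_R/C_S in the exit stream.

0.107

Exit C_A = C_{A0}(1−X) = 5.38×0.297 = 1.598 mol/L.
In a CSTR the entire volume is at exit conditions, so r_R = 0.0496×1.598^1.5 = 0.1002 and r_S = 0.586×1.598 = 0.9363.
Overall selectivity = C_R/C_S = r_Rτ/(r_Sτ) = r_R/r_S = 0.107.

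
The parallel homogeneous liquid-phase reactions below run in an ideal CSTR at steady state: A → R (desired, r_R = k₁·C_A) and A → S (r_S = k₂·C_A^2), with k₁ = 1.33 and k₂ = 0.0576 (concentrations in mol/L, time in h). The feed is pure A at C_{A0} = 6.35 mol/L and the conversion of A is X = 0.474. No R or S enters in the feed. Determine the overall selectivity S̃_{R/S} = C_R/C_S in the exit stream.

Exit C_A = C_{A0}(1−X) = 6.35×0.526 = 3.340 mol/L.
In a CSTR the entire volume is at exit conditions, so r_R = 1.33×3.340 = 4.442 and r_S = 0.0576×3.340^2 = 0.6426.
Overall selectivity = C_R/C_S = r_Rτ/(r_Sτ) = r_R/r_S = 6.91.

6.91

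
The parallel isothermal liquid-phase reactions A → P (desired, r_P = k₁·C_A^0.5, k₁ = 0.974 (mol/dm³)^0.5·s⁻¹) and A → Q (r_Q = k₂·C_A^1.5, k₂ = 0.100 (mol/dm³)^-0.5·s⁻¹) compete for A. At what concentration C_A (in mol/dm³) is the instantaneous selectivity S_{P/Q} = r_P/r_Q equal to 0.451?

21.6 mol/dm³

S_{P/Q} = (k₁/k₂)·C_A⁻¹ ⇒ C_A = (S·k₂/k₁)^(-1).
= (0.451×0.100/0.974)^(-1) = (0.04630)^(-1) = 21.6 mol/dm³.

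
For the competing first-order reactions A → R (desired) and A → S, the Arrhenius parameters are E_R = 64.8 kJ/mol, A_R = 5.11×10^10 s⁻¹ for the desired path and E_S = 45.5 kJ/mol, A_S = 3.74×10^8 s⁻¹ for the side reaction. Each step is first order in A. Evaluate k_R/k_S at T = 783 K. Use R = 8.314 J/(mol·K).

7.05

k_R/k_S = (A_R/A_S)·exp[−(E_R−E_S)/(RT)] = (A_R/A_S)·exp[(E_S−E_R)/(RT)].
(E_S−E_R)/(RT) = (45.5−64.8)×10³/(8.314×783) = -19300/6510 = -2.965.
k_R/k_S = (5.11×10^10/3.74×10^8)·exp(-2.965) = 136.6 × 0.05157 = 7.05.
Since E_R > E_S, raising the temperature improves selectivity toward R.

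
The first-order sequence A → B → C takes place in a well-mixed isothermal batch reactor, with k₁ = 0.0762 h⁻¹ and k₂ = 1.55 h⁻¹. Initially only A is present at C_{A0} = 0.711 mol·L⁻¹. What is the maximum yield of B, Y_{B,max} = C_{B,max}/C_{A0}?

At the optimum, C_{B,max}/C_{A0} = (k₁/k₂)^[k₂/(k₂−k₁)].
= (0.0762/1.55)^(1.55/(1.55−0.0762)) = (0.04916)^(1.052) = 0.04207.

0.0421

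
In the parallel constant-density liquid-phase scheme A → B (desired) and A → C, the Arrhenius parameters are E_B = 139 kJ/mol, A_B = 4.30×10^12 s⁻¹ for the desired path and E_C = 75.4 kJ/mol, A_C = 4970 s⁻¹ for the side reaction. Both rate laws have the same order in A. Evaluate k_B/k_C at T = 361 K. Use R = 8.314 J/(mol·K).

0.542

k_B/k_C = (A_B/A_C)·exp[−(E_B−E_C)/(RT)] = (A_B/A_C)·exp[(E_C−E_B)/(RT)].
(E_C−E_B)/(RT) = (75.4−139)×10³/(8.314×361) = -63600/3001 = -21.19.
k_B/k_C = (4.30×10^12/4970)·exp(-21.19) = 8.652×10^8 × 6.268×10^-10 = 0.542.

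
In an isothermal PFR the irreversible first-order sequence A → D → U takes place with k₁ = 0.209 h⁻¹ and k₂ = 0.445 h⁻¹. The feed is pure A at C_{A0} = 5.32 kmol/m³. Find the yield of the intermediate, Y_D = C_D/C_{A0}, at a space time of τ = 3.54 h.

0.239

The intermediate concentration in a first-order A→B→C sequence is C_D = k₁C_{A0}(e^(−k₁τ) − e^(−k₂τ))/(k₂−k₁).
e^(−k₁τ) = e^(−0.209×3.54) = e^(−0.7399) = 0.4772; e^(−k₂τ) = e^(−1.575) = 0.2069.
C_D = 0.209×5.32/(0.445−0.209) × (0.4772−0.2069) = 4.711×0.2702 = 1.273 kmol/m³.
Y_D = C_D/C_{A0} = 1.273/5.32 = 0.239.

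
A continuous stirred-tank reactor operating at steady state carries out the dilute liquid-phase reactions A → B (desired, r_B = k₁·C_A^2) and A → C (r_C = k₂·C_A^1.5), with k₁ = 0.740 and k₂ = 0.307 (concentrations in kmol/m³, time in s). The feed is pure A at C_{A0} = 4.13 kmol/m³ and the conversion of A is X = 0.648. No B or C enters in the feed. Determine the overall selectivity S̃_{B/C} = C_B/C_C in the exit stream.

Exit C_A = C_{A0}(1−X) = 4.13×0.352 = 1.454 kmol/m³.
A CSTR operates uniformly at the exit composition, giving r_B = 1.564 and r_C = 0.5381 (each k·C_A^n at C_A = 1.454).
Overall selectivity = C_B/C_C = r_Bτ/(r_Cτ) = r_B/r_C = 2.91.

2.91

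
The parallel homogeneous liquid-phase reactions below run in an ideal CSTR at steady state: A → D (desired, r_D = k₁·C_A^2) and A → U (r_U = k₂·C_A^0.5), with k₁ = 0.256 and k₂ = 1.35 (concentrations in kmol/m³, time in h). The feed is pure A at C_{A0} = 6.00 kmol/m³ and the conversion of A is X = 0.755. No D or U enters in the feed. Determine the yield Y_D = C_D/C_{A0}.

0.191

Exit C_A = C_{A0}(1−X) = 6.00×0.245 = 1.470 kmol/m³.
Rates in a CSTR are evaluated at the outlet concentration: r_D = 0.256×1.470^2 = 0.5532, r_U = 1.35×1.470^0.5 = 1.637.
Fraction of consumed A going to D: r_D/(r_D+r_U) = 0.2526.
C_D = 0.2526·C_{A0}·X = 0.2526×6.00×0.755 = 1.14 kmol/m³; Y_D = C_D/C_{A0} = 0.191.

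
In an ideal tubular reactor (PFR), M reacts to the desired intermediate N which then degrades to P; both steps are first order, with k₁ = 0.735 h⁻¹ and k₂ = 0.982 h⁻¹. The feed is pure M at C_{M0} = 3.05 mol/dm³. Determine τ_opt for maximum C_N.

1.17 h

The intermediate peaks when r₁ = r₂, i.e. k₁e^(−k₁τ) = k₂e^(−k₂τ), giving τ_opt = ln(k₂/k₁)/(k₂−k₁).
= ln(0.982/0.735)/(0.982−0.735) = ln(1.336)/0.2470 = 0.2897/0.2470 = 1.17 h.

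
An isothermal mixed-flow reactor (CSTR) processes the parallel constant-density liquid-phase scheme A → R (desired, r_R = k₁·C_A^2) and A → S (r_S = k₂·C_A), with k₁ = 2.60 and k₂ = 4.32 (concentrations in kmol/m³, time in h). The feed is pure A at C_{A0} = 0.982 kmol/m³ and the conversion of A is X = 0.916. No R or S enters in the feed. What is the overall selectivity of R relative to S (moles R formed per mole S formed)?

Exit C_A = C_{A0}(1−X) = 0.982×0.0840 = 0.08249 kmol/m³.
A CSTR operates uniformly at the exit composition, giving r_R = 0.01769 and r_S = 0.3563 (each k·C_A^n at C_A = 0.08249).
Overall selectivity = C_R/C_S = r_Rτ/(r_Sτ) = r_R/r_S = 0.0496.

0.0496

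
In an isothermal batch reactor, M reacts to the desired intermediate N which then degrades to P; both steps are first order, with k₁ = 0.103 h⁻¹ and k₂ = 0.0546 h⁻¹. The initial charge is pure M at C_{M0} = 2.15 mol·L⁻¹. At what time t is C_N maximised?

Setting dC_N/dt = 0 gives t_opt = ln(k₂/k₁)/(k₂−k₁).
= ln(0.0546/0.103)/(0.0546−0.103) = ln(0.5301)/-0.04840 = -0.6347/-0.04840 = 13.1 h.

13.1 h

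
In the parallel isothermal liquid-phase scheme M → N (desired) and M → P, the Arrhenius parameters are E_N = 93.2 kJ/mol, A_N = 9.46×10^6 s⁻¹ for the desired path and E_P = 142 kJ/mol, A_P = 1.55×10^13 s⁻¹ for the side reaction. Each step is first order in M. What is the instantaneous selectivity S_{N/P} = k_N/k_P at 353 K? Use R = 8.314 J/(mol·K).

Since both paths have the same order in M, the concentration cancels and S_{N/P} = k_N/k_P = (A_N/A_P)·exp[(E_P−E_N)/(RT)].
(E_P−E_N)/(RT) = (142−93.2)×10³/(8.314×353) = 48800/2935 = 16.63.
k_N/k_P = (9.46×10^6/1.55×10^13)·exp(16.63) = 6.103×10^-7 × 1.665×10^7 = 10.2.

10.2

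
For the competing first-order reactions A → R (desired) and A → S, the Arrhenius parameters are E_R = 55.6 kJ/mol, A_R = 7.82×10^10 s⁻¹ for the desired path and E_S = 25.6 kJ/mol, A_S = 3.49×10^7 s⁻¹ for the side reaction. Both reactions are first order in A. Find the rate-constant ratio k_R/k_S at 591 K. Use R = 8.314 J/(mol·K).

5.00

With equal orders, S_{R/S} = k_R/k_S = (A_R/A_S)·exp[(E_S−E_R)/(RT)].
(E_S−E_R)/(RT) = (25.6−55.6)×10³/(8.314×591) = -30000/4914 = -6.106.
k_R/k_S = (7.82×10^10/3.49×10^7)·exp(-6.106) = 2241 × 0.002230 = 5.00.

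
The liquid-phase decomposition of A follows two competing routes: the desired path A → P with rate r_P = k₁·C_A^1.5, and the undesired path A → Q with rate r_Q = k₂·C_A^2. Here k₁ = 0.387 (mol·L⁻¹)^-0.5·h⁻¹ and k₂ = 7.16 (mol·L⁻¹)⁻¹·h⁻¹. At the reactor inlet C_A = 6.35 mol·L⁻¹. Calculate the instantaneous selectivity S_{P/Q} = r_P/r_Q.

S_{P/Q} = r_P/r_Q = (k₁·C_A^1.5)/(k₂·C_A^2) = (k₁/k₂)·C_A^-0.5.
= (0.387×6.350^1.5) / (7.16×6.350^2) = 6.193/288.7 = 0.0214.

0.0214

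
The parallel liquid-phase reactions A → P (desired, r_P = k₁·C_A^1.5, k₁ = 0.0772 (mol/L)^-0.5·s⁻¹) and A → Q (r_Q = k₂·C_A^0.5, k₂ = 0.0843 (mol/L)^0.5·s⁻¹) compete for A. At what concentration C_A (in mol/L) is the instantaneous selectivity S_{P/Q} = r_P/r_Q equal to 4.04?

S_{P/Q} = (k₁/k₂)·C_A ⇒ C_A = S·k₂/k₁.
= 4.04×0.0843/0.0772 = 4.41 mol/L.

4.41 mol/L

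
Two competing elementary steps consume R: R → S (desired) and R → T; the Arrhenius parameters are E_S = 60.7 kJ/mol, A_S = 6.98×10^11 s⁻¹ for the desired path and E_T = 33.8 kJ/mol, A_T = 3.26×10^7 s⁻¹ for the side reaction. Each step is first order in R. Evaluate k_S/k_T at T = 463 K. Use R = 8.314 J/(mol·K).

Since both paths have the same order in R, the concentration cancels and S_{S/T} = k_S/k_T = (A_S/A_T)·exp[(E_T−E_S)/(RT)].
(E_T−E_S)/(RT) = (33.8−60.7)×10³/(8.314×463) = -26900/3849 = -6.988.
k_S/k_T = (6.98×10^11/3.26×10^7)·exp(-6.988) = 21411 × 9.228×10^-4 = 19.8.
Since E_S > E_T, raising the temperature improves selectivity toward S.

19.8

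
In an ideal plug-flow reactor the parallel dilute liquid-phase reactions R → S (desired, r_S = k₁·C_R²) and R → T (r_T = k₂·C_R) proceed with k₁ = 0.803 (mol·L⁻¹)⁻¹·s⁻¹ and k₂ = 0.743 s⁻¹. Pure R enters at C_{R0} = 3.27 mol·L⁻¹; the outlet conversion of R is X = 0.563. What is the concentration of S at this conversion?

C_R = C_{R0}(1−X) = 1.429 mol·L⁻¹.
Along a PFR/batch, dC_T/dC_R = −r_T/(r_S+r_T) = −k₂/(k₂+k₁·C_R).
Integrating from C_{R0} to C_R: C_T = (0.743/0.803)·ln[(0.743+0.803·3.27)/(0.743+0.803·1.43)] = 0.9253·ln(3.369/1.890) = 0.5346 mol·L⁻¹.
Then C_S = (C_{R0}−C_R) − C_T = 1.841 − 0.5346 = 1.306 mol·L⁻¹.

1.31 mol·L⁻¹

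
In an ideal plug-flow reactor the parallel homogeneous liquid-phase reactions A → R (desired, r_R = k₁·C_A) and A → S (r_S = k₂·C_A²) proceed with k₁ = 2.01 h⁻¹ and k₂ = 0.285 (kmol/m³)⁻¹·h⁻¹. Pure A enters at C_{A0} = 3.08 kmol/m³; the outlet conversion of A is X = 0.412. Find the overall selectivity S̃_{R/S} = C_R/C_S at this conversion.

C_A = C_{A0}(1−X) = 1.811 kmol/m³.
Along a PFR/batch, dC_R/dC_A = −r_R/(r_R+r_S) = −k₁/(k₁+k₂·C_A).
Integrating from C_{A0} to C_A: C_R = (2.01/0.285)·ln[(2.01+0.285·3.08)/(2.01+0.285·1.81)] = 7.053·ln(2.888/2.526) = 0.9436 kmol/m³.
C_S = (C_{A0}−C_A)−C_R = 0.3253 kmol/m³; S̃_{R/S} = 0.9436/0.3253 = 2.90.

2.90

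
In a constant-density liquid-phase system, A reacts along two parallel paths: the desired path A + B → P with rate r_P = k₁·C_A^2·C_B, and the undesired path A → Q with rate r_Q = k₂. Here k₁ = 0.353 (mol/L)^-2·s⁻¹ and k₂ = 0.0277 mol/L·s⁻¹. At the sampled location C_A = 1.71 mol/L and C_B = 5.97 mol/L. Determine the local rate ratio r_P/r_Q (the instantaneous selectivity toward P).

222

S_{P/Q} = r_P/r_Q = (k₁·C_A^2·C_B)/(k₂) = (k₁/k₂)·C_A^2·C_B.
= (0.353×1.710^2×5.970) / (0.0277) = 6.162/0.02770 = 222.
Since the desired path is higher order in A, keeping C_A high (PFR or concentrated feed) favours P.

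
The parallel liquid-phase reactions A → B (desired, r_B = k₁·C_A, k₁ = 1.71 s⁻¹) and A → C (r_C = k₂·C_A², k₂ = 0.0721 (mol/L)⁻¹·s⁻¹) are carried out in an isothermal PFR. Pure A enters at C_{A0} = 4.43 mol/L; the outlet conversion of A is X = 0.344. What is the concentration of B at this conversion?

C_A = C_{A0}(1−X) = 2.906 mol/L.
Along a PFR/batch, dC_B/dC_A = −r_B/(r_B+r_C) = −k₁/(k₁+k₂·C_A).
Integrating from C_{A0} to C_A: C_B = (1.71/0.0721)·ln[(1.71+0.0721·4.43)/(1.71+0.0721·2.91)] = 23.72·ln(2.029/1.920) = 1.320 mol/L.

1.32 mol/L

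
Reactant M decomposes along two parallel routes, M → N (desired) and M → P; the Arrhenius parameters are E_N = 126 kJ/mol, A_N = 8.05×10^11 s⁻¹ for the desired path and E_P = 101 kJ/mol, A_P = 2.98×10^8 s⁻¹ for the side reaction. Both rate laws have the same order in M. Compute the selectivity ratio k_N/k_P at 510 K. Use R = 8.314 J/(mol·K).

7.43

k_N/k_P = (A_N/A_P)·exp[−(E_N−E_P)/(RT)] = (A_N/A_P)·exp[(E_P−E_N)/(RT)].
(E_P−E_N)/(RT) = (101−126)×10³/(8.314×510) = -25000/4240 = -5.896.
k_N/k_P = (8.05×10^11/2.98×10^8)·exp(-5.896) = 2701 × 0.002750 = 7.43.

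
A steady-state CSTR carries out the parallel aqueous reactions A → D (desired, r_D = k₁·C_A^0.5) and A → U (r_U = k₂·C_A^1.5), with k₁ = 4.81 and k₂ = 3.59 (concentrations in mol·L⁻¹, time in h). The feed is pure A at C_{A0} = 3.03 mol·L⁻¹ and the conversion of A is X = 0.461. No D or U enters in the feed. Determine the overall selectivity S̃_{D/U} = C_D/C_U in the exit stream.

0.820

Exit C_A = C_{A0}(1−X) = 3.03×0.539 = 1.633 mol·L⁻¹.
A CSTR operates uniformly at the exit composition, giving r_D = 6.147 and r_U = 7.493 (each k·C_A^n at C_A = 1.633).
Overall selectivity = C_D/C_U = r_Dτ/(r_Uτ) = r_D/r_U = 0.820.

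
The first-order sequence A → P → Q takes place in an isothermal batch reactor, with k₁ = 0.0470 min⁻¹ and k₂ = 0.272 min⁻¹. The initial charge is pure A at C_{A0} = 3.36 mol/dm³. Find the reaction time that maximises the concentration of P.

7.80 min

For first-order series the maximum of C_P occurs at t_opt = ln(k₂/k₁)/(k₂−k₁).
= ln(0.272/0.0470)/(0.272−0.0470) = ln(5.787)/0.2250 = 1.756/0.2250 = 7.80 min.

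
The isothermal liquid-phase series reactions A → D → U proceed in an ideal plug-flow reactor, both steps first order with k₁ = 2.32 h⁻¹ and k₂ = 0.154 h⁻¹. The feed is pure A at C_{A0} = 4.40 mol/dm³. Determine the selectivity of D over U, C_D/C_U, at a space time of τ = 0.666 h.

For first-order series with pure A initially, C_D(τ) = k₁C_{A0}/(k₂−k₁)·(e^(−k₁τ) − e^(−k₂τ)).
e^(−k₁τ) = e^(−2.32×0.666) = e^(−1.545) = 0.2133; e^(−k₂τ) = e^(−0.1026) = 0.9025.
C_D = 2.32×4.40/(0.154−2.32) × (0.2133−0.9025) = (-4.713)×(-0.6892) = 3.248 mol/dm³.
C_A = C_{A0}e^(−k₁τ) = 0.9385 mol/dm³, so C_U = C_{A0}−C_A−C_D = 0.2133 mol/dm³; C_D/C_U = 15.2.

15.2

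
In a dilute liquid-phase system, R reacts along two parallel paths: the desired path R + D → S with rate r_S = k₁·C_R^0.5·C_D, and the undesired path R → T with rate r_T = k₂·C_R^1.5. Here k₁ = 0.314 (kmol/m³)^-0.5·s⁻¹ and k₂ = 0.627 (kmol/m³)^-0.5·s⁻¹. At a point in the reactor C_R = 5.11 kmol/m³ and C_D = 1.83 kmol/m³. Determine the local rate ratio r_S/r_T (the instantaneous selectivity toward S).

0.179

S_{S/T} = r_S/r_T = (k₁·C_R^0.5·C_D)/(k₂·C_R^1.5) = (k₁/k₂)·C_R⁻¹·C_D.
= (0.314×5.110^0.5×1.830) / (0.627×5.110^1.5) = 1.299/7.243 = 0.179.
The undesired path is higher order in R, so low C_R (CSTR or dilute feed) favours S.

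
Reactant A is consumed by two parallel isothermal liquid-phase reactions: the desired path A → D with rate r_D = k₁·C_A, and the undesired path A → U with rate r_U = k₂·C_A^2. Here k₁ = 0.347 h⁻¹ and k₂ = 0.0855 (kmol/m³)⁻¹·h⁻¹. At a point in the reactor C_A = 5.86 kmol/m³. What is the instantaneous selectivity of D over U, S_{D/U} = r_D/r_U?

0.693

S_{D/U} = r_D/r_U = (k₁·C_A)/(k₂·C_A^2) = (k₁/k₂)·C_A⁻¹.
= (0.347×5.860) / (0.0855×5.860^2) = 2.033/2.936 = 0.693.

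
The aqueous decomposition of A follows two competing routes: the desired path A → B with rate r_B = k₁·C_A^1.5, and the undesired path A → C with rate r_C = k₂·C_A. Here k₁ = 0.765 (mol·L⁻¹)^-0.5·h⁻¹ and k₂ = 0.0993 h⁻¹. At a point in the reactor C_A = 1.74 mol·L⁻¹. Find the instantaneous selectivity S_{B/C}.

S_{B/C} = r_B/r_C = (k₁·C_A^1.5)/(k₂·C_A) = (k₁/k₂)·C_A^0.5.
= (0.765×1.740^1.5) / (0.0993×1.740) = 1.756/0.1728 = 10.2.
Since the desired path is higher order in A, keeping C_A high (PFR or concentrated feed) favours B.

10.2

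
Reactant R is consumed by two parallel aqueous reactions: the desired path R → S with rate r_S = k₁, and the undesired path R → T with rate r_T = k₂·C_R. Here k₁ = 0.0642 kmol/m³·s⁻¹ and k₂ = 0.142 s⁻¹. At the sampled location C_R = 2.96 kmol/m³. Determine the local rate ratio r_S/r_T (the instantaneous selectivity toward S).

0.153

S_{S/T} = r_S/r_T = (k₁)/(k₂·C_R) = (k₁/k₂)·C_R⁻¹.
= (0.0642) / (0.142×2.960) = 0.06420/0.4203 = 0.153.
The undesired path is higher order in R, so low C_R (CSTR or dilute feed) favours S.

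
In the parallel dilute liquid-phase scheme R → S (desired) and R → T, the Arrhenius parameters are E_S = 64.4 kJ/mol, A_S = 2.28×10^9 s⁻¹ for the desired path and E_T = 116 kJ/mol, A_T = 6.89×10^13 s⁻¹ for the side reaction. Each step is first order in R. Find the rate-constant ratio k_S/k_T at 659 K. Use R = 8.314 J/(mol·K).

Since both paths have the same order in R, the concentration cancels and S_{S/T} = k_S/k_T = (A_S/A_T)·exp[(E_T−E_S)/(RT)].
(E_T−E_S)/(RT) = (116−64.4)×10³/(8.314×659) = 51600/5479 = 9.418.
k_S/k_T = (2.28×10^9/6.89×10^13)·exp(9.418) = 3.309×10^-5 × 12307 = 0.407.

0.407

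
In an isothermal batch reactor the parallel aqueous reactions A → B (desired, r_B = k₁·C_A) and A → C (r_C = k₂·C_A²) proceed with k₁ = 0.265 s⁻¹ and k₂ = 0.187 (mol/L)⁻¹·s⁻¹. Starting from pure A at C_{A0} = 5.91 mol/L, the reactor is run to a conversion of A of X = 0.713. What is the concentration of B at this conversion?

C_A = C_{A0}(1−X) = 1.696 mol/L.
Along a PFR/batch, dC_B/dC_A = −r_B/(r_B+r_C) = −k₁/(k₁+k₂·C_A).
Integrating from C_{A0} to C_A: C_B = (0.265/0.187)·ln[(0.265+0.187·5.91)/(0.265+0.187·1.70)] = 1.417·ln(1.370/0.5822) = 1.213 mol/L.

1.21 mol/L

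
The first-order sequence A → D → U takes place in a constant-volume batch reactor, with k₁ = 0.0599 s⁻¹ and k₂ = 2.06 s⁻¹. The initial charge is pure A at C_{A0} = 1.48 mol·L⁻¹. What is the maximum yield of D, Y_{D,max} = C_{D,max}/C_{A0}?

Evaluating C_D at t_opt = ln(k₂/k₁)/(k₂−k₁) gives C_{D,max}/C_{A0} = (k₁/k₂)^[k₂/(k₂−k₁)].
= (0.0599/2.06)^(2.06/(2.06−0.0599)) = (0.02908)^(1.030) = 0.02615.

0.0262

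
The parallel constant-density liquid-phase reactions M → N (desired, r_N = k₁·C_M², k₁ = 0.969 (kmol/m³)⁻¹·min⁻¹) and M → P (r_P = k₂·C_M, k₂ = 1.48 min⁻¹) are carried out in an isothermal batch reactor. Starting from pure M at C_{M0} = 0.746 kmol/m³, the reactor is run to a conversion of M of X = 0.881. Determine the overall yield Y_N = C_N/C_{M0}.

0.182

C_M = C_{M0}(1−X) = 0.08877 kmol/m³.
Along a PFR/batch, dC_P/dC_M = −r_P/(r_N+r_P) = −k₂/(k₂+k₁·C_M).
Integrating from C_{M0} to C_M: C_P = (1.48/0.969)·ln[(1.48+0.969·0.746)/(1.48+0.969·0.0888)] = 1.527·ln(2.203/1.566) = 0.5212 kmol/m³.
Then C_N = (C_{M0}−C_M) − C_P = 0.6572 − 0.5212 = 0.1361 kmol/m³.
Y_N = C_N/C_{M0} = 0.1361/0.746 = 0.182.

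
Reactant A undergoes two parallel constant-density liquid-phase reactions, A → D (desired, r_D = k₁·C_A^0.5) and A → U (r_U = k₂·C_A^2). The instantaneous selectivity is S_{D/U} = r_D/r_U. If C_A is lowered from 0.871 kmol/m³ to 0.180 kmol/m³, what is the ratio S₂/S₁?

10.6

S_{D/U} = (k₁/k₂)·C_A^-1.5, so S₂/S₁ = (C_{A,2}/C_{A,1})^-1.5.
= (0.180/0.871)^(-1.5) = (0.2067)^(-1.5) = 10.6.
Selectivity toward D rises as C_A falls — low-concentration operation is favoured.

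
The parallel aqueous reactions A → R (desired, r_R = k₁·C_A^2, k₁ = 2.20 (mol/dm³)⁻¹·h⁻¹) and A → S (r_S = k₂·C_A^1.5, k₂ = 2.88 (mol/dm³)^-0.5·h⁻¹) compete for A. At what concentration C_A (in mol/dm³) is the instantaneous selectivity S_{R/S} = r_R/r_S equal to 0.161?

0.0444 mol/dm³

S_{R/S} = (k₁/k₂)·C_A^0.5 ⇒ C_A = (S·k₂/k₁)^(2).
= (0.161×2.88/2.20)^(2) = (0.2108)^(2) = 0.0444 mol/dm³.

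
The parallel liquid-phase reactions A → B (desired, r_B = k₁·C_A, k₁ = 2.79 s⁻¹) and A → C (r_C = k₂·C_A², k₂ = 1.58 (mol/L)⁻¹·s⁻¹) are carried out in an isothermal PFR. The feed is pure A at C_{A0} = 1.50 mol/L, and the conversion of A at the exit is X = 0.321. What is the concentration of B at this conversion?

C_A = C_{A0}(1−X) = 1.018 mol/L.
Along a PFR/batch, dC_B/dC_A = −r_B/(r_B+r_C) = −k₁/(k₁+k₂·C_A).
Integrating from C_{A0} to C_A: C_B = (2.79/1.58)·ln[(2.79+1.58·1.50)/(2.79+1.58·1.02)] = 1.766·ln(5.160/4.399) = 0.2817 mol/L.

0.282 mol/L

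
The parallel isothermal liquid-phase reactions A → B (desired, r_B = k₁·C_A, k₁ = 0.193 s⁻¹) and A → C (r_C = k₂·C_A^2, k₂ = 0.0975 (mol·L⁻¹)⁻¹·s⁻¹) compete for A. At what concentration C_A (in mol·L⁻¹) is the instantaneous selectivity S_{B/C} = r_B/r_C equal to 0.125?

15.8 mol·L⁻¹

S_{B/C} = (k₁/k₂)·C_A⁻¹ ⇒ C_A = (S·k₂/k₁)^(-1).
= (0.125×0.0975/0.193)^(-1) = (0.06315)^(-1) = 15.8 mol·L⁻¹.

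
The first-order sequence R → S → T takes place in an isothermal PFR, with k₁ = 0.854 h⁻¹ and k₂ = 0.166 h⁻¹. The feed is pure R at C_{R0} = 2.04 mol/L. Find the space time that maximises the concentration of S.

2.38 h

The intermediate peaks when r₁ = r₂, i.e. k₁e^(−k₁τ) = k₂e^(−k₂τ), giving τ_opt = ln(k₂/k₁)/(k₂−k₁).
= ln(0.166/0.854)/(0.166−0.854) = ln(0.1944)/-0.6880 = -1.638/-0.6880 = 2.38 h.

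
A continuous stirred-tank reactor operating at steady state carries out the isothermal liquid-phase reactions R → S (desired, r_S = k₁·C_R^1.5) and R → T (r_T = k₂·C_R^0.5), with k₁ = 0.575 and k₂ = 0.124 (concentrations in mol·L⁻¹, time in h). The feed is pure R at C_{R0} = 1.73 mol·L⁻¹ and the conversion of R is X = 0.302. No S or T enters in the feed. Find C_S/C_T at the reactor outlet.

Exit C_R = C_{R0}(1−X) = 1.73×0.698 = 1.208 mol·L⁻¹.
A CSTR operates uniformly at the exit composition, giving r_S = 0.7630 and r_T = 0.1363 (each k·C_R^n at C_R = 1.208).
Overall selectivity = C_S/C_T = r_Sτ/(r_Tτ) = r_S/r_T = 5.60.

5.60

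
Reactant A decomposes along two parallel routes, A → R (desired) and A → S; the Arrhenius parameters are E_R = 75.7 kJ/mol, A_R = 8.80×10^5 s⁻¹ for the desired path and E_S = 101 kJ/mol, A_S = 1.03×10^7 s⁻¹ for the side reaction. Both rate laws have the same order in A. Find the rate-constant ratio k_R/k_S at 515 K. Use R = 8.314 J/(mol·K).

31.5

With equal orders, S_{R/S} = k_R/k_S = (A_R/A_S)·exp[(E_S−E_R)/(RT)].
(E_S−E_R)/(RT) = (101−75.7)×10³/(8.314×515) = 25300/4282 = 5.909.
k_R/k_S = (8.80×10^5/1.03×10^7)·exp(5.909) = 0.08544 × 368.3 = 31.5.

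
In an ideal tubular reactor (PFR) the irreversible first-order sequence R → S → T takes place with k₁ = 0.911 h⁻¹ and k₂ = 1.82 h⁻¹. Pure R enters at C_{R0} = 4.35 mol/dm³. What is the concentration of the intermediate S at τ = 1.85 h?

For first-order series with pure R initially, C_S(τ) = k₁C_{R0}/(k₂−k₁)·(e^(−k₁τ) − e^(−k₂τ)).
e^(−k₁τ) = e^(−0.911×1.85) = e^(−1.685) = 0.1854; e^(−k₂τ) = e^(−3.367) = 0.03449.
C_S = 0.911×4.35/(1.82−0.911) × (0.1854−0.03449) = 4.360×0.1509 = 0.6578 mol/dm³.

0.658 mol/dm³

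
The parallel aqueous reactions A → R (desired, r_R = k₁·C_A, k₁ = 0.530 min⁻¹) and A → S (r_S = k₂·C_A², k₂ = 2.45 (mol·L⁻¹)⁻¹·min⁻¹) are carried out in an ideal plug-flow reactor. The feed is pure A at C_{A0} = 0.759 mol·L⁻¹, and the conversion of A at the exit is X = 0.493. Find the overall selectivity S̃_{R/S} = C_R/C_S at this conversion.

C_A = C_{A0}(1−X) = 0.3848 mol·L⁻¹.
Along a PFR/batch, dC_R/dC_A = −r_R/(r_R+r_S) = −k₁/(k₁+k₂·C_A).
Integrating from C_{A0} to C_A: C_R = (0.530/2.45)·ln[(0.530+2.45·0.759)/(0.530+2.45·0.385)] = 0.2163·ln(2.390/1.473) = 0.1047 mol·L⁻¹.
C_S = (C_{A0}−C_A)−C_R = 0.2695 mol·L⁻¹; S̃_{R/S} = 0.1047/0.2695 = 0.388.

0.388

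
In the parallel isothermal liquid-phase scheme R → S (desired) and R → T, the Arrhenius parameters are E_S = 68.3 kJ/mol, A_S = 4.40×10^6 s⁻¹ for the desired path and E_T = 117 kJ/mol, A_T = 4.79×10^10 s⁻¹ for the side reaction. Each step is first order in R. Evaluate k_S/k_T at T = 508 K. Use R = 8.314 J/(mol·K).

9.35

k_S/k_T = (A_S/A_T)·exp[−(E_S−E_T)/(RT)] = (A_S/A_T)·exp[(E_T−E_S)/(RT)].
(E_T−E_S)/(RT) = (117−68.3)×10³/(8.314×508) = 48700/4224 = 11.53.
k_S/k_T = (4.40×10^6/4.79×10^10)·exp(11.53) = 9.186×10^-5 × 1.018×10^5 = 9.35.
Since E_S < E_T, lowering the temperature improves selectivity toward S.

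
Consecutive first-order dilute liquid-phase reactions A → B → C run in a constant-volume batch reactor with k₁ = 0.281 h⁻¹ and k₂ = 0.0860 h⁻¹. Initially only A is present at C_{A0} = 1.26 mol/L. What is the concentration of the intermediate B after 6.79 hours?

The intermediate concentration in a first-order A→B→C sequence is C_B = k₁C_{A0}(e^(−k₁t) − e^(−k₂t))/(k₂−k₁).
e^(−k₁t) = e^(−0.281×6.79) = e^(−1.908) = 0.1484; e^(−k₂t) = e^(−0.5839) = 0.5577.
C_B = 0.281×1.26/(0.0860−0.281) × (0.1484−0.5577) = (-1.816)×(-0.4093) = 0.7432 mol/L.

0.743 mol/L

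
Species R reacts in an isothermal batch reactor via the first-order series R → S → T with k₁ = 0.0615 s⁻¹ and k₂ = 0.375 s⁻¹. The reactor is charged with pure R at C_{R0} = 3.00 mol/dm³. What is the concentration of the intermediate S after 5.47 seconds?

Solving the coupled first-order balances gives C_S(t) = [k₁/(k₂−k₁)]·C_{R0}·(e^(−k₁t) − e^(−k₂t)).
e^(−k₁t) = e^(−0.0615×5.47) = e^(−0.3364) = 0.7143; e^(−k₂t) = e^(−2.051) = 0.1286.
C_S = 0.0615×3.00/(0.375−0.0615) × (0.7143−0.1286) = 0.5885×0.5858 = 0.3447 mol/dm³.

0.345 mol/dm³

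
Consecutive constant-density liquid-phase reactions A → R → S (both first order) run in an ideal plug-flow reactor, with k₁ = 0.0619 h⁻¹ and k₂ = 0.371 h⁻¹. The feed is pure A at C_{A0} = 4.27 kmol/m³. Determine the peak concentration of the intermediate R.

For a first-order series the maximum intermediate yield is C_{R,max}/C_{A0} = (k₁/k₂)^[k₂/(k₂−k₁)].
= (0.0619/0.371)^(0.371/(0.371−0.0619)) = (0.1668)^(1.200) = 0.1166.
C_{R,max} = 0.1166×4.27 = 0.498 kmol/m³.

0.498 kmol/m³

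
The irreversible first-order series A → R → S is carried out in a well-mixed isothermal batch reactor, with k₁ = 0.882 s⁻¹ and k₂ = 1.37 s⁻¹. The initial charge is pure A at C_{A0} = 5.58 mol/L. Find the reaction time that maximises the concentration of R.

For first-order series the maximum of C_R occurs at t_opt = ln(k₂/k₁)/(k₂−k₁).
= ln(1.37/0.882)/(1.37−0.882) = ln(1.553)/0.4880 = 0.4404/0.4880 = 0.902 s.

0.902 s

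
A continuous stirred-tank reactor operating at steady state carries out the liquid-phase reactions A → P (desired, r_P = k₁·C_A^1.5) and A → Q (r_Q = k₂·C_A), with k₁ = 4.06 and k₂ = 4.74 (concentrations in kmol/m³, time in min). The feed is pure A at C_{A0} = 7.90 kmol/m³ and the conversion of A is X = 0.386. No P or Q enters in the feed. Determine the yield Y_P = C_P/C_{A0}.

0.252

Exit C_A = C_{A0}(1−X) = 7.90×0.614 = 4.851 kmol/m³.
Rates in a CSTR are evaluated at the outlet concentration: r_P = 4.06×4.851^1.5 = 43.37, r_Q = 4.74×4.851 = 22.99.
Fraction of consumed A going to P: r_P/(r_P+r_Q) = 0.6536.
C_P = 0.6536·C_{A0}·X = 0.6536×7.90×0.386 = 1.99 kmol/m³; Y_P = C_P/C_{A0} = 0.252.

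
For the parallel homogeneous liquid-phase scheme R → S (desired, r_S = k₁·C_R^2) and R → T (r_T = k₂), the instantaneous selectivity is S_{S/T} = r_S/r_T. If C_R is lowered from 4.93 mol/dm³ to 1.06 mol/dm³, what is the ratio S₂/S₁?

S_{S/T} = (k₁/k₂)·C_R^2, so S₂/S₁ = (C_{R,2}/C_{R,1})^2.
= (1.06/4.93)^2 = (0.2150)^2 = 0.0462.

0.0462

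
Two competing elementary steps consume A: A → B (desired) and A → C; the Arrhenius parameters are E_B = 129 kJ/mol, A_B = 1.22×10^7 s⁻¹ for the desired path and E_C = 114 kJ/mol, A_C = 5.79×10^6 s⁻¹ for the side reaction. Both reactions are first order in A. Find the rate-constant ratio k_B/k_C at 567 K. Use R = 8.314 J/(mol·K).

0.0875

Since both paths have the same order in A, the concentration cancels and S_{B/C} = k_B/k_C = (A_B/A_C)·exp[(E_C−E_B)/(RT)].
(E_C−E_B)/(RT) = (114−129)×10³/(8.314×567) = -15000/4714 = -3.182.
k_B/k_C = (1.22×10^7/5.79×10^6)·exp(-3.182) = 2.107 × 0.04150 = 0.0875.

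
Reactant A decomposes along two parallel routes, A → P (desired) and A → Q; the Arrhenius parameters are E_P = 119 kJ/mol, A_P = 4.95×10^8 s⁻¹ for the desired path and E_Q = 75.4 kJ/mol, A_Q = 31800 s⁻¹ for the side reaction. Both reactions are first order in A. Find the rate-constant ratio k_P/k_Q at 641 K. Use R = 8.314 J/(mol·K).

4.36

Since both paths have the same order in A, the concentration cancels and S_{P/Q} = k_P/k_Q = (A_P/A_Q)·exp[(E_Q−E_P)/(RT)].
(E_Q−E_P)/(RT) = (75.4−119)×10³/(8.314×641) = -43600/5329 = -8.181.
k_P/k_Q = (4.95×10^8/31800)·exp(-8.181) = 15566 × 2.799×10^-4 = 4.36.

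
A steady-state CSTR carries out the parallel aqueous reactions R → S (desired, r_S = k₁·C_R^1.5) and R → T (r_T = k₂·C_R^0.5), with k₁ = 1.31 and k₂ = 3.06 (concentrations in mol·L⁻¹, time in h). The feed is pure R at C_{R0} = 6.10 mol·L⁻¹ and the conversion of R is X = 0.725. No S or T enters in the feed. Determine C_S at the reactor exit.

Exit C_R = C_{R0}(1−X) = 6.10×0.275 = 1.677 mol·L⁻¹.
A CSTR operates uniformly at the exit composition, giving r_S = 2.846 and r_T = 3.963 (each k·C_R^n at C_R = 1.677).
Fraction of consumed R going to S: r_S/(r_S+r_T) = 0.4180.
C_S = 0.4180·C_{R0}·X = 0.4180×6.10×0.725 = 1.85 mol·L⁻¹.

1.85 mol·L⁻¹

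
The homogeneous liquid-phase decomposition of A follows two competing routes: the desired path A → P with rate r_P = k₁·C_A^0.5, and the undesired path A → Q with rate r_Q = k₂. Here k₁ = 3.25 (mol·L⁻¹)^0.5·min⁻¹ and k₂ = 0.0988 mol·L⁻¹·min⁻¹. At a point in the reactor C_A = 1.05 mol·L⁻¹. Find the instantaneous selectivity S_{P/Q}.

S_{P/Q} = r_P/r_Q = (k₁·C_A^0.5)/(k₂) = (k₁/k₂)·C_A^0.5.
= (3.25×1.050^0.5) / (0.0988) = 3.330/0.09880 = 33.7.

33.7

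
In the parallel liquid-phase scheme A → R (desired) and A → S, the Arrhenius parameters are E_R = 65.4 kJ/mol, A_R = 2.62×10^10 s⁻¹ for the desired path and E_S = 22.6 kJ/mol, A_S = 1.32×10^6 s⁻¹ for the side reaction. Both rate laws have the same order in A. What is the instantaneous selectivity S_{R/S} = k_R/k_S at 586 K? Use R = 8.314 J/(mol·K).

With equal orders, S_{R/S} = k_R/k_S = (A_R/A_S)·exp[(E_S−E_R)/(RT)].
(E_S−E_R)/(RT) = (22.6−65.4)×10³/(8.314×586) = -42800/4872 = -8.785.
k_R/k_S = (2.62×10^10/1.32×10^6)·exp(-8.785) = 19848 × 1.530×10^-4 = 3.04.
Since E_R > E_S, raising the temperature improves selectivity toward R.

3.04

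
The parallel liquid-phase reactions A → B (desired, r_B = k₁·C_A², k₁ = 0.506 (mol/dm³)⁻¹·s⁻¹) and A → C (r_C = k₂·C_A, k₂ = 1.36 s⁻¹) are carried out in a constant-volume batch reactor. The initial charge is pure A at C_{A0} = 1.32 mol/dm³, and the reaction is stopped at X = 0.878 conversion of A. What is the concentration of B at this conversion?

0.242 mol/dm³

C_A = C_{A0}(1−X) = 0.1610 mol/dm³.
Along a PFR/batch, dC_C/dC_A = −r_C/(r_B+r_C) = −k₂/(k₂+k₁·C_A).
Integrating from C_{A0} to C_A: C_C = (1.36/0.506)·ln[(1.36+0.506·1.32)/(1.36+0.506·0.161)] = 2.688·ln(2.028/1.441) = 0.9174 mol/dm³.
Then C_B = (C_{A0}−C_A) − C_C = 1.159 − 0.9174 = 0.2415 mol/dm³.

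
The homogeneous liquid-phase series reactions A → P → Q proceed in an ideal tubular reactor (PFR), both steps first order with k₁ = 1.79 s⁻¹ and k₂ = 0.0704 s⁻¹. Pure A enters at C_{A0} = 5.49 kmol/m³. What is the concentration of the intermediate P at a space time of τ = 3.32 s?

4.51 kmol/m³

Solving the coupled first-order balances gives C_P(τ) = [k₁/(k₂−k₁)]·C_{A0}·(e^(−k₁τ) − e^(−k₂τ)).
e^(−k₁τ) = e^(−1.79×3.32) = e^(−5.943) = 0.002625; e^(−k₂τ) = e^(−0.2337) = 0.7916.
C_P = 1.79×5.49/(0.0704−1.79) × (0.002625−0.7916) = (-5.715)×(-0.7890) = 4.509 kmol/m³.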